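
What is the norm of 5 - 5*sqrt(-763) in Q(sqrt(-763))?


N(a + b*sqrt(d)) = a^2 - d*b^2
= (5)^2 - (-763)*(-5)^2
= 25 + 19075
= 19100

19100


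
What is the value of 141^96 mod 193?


p = 193 is prime and the exponent is (p-1)/2 = 96, so by Euler's criterion 141^96 = (141/193) = +1 or -1 mod 193.
Compute by square-and-multiply:
  96 = 64 + 32 (binary 1100000)
  Repeated squaring mod 193: 141^1 = 141, 141^2 = 2, 141^4 = 4, 141^8 = 16, 141^16 = 63, 141^32 = 109, 141^64 = 108
  141^96 = 141^64 * 141^32 = 108 * 109 mod 193
    108 * 109 = 11772 = 192 mod 193
  141^96 = 192 mod 193
Result 192 = p - 1 = -1 mod 193: 141 is a quadratic non-residue mod 193. As a residue in [0, p-1] the value is 192.
141^96 mod 193 = 192

192


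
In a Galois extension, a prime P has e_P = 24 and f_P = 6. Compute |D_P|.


|D_P| = e * f
= 24 * 6
= 144

144


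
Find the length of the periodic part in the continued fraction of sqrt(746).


Run the CF algorithm for sqrt(746).
a_0 = floor(sqrt(746)) = 27; set m_0=0, q_0=1.
Recurrence: m' = q*a - m,  q' = (d - m'^2)/q,  a' = floor((a_0 + m')/q').
  step 1: m=27, q=17, a=3
  step 2: m=24, q=10, a=5
  step 3: m=26, q=7, a=7
  step 4: m=23, q=31, a=1
  step 5: m=8, q=22, a=1
  step 6: m=14, q=25, a=1
  step 7: m=11, q=25, a=1
  step 8: m=14, q=22, a=1
  step 9: m=8, q=31, a=1
  step 10: m=23, q=7, a=7
  step 11: m=26, q=10, a=5
  step 12: m=24, q=17, a=3
  step 13: m=27, q=1, a=54
a_13 = 2*a_0 = 54, so the period closes here.
sqrt(746) = [27; 3, 5, 7, 1, 1, 1, 1, 1, 1, 7, 5, 3, 54]
Period length = 13

13


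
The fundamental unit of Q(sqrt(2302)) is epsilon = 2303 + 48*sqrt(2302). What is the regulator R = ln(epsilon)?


epsilon = 2303 + 48*sqrt(2302)
= 4605.9998
R = ln(4605.9998)
= 8.4351

8.4351


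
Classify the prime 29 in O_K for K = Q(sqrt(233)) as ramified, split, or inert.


K = Q(sqrt(233)). Since d mod 4 = 1, disc(K) = 233.
Check p | disc: 233 mod 29 = 1.
p does not divide disc. Compute Legendre symbol (d/p):
1^((29-1)/2) mod 29 = 1
(d/p) = 1, so p splits: (p) = P*P' with e=1, f=1, g=2.
Therefore p is split.

split


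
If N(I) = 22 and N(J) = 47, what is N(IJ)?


N(IJ) = N(I) * N(J)
= 22 * 47
= 1034

1034


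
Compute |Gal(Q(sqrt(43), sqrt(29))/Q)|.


The 2 square roots of distinct primes are multiplicatively independent over Q,
so [K:Q] = 2^2 and Gal(K/Q) is isomorphic to (Z/2Z)^2.
|Gal| = 2^2 = 4

4


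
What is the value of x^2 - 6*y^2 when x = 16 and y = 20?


x^2 - d*y^2
= 16^2 - 6*20^2
= 256 - 2400
= -2144

-2144


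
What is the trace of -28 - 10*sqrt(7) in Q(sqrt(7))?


Tr(a + b*sqrt(d)) = (a + b*sqrt(d)) + (a - b*sqrt(d)) = 2a
= 2 * (-28)
= -56

-56


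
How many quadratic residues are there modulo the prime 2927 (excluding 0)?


For prime p, the number of non-zero quadratic residues is (p-1)/2.
= (2927-1)/2
= 1463

1463


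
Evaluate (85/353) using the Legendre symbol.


p = 353 is prime, so compute (85/353) with the reciprocity algorithm (Jacobi-symbol steps: pull out 2s via (2/n), flip via reciprocity, reduce):
  reciprocity: (85/353) -> +(353/85)
  reduce: (13/85)
  reciprocity: (13/85) -> +(85/13)
  reduce: (7/13)
  reciprocity: (7/13) -> +(13/7)
  reduce: (6/7)
  pull out 2: (2/7) = +1  (since 7 mod 8 = 7)
  reciprocity: (3/7) -> -(7/3)
  reduce: (1/3)
  (1/3) = 1
Product of signs = -1
(85/353) = -1

-1


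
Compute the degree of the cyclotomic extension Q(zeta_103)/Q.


The degree equals Euler's totient phi(103).
103 = 103
phi(103) = 102

102


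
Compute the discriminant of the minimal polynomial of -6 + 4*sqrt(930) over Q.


The element -6 + 4*sqrt(930) has minimal polynomial:
x^2 + 12*x - 14844
Discriminant = (12)^2 - 4*(-14844)
= 144 + 59376
= 59520

59520


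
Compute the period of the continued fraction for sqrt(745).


Run the CF algorithm for sqrt(745).
a_0 = floor(sqrt(745)) = 27; set m_0=0, q_0=1.
Recurrence: m' = q*a - m,  q' = (d - m'^2)/q,  a' = floor((a_0 + m')/q').
  step 1: m=27, q=16, a=3
  step 2: m=21, q=19, a=2
  step 3: m=17, q=24, a=1
  step 4: m=7, q=29, a=1
  step 5: m=22, q=9, a=5
  step 6: m=23, q=24, a=2
  step 7: m=25, q=5, a=10
  step 8: m=25, q=24, a=2
  step 9: m=23, q=9, a=5
  step 10: m=22, q=29, a=1
  step 11: m=7, q=24, a=1
  step 12: m=17, q=19, a=2
  step 13: m=21, q=16, a=3
  step 14: m=27, q=1, a=54
a_14 = 2*a_0 = 54, so the period closes here.
sqrt(745) = [27; 3, 2, 1, 1, 5, 2, 10, 2, 5, 1, 1, 2, 3, 54]
Period length = 14

14


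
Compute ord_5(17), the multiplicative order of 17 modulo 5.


We want ord_5(17), the smallest k >= 1 with 17^k = 1 mod 5.
n = 5 = 5, phi(5) = 4; the order divides phi(n).
Divisors of 4: 1, 2, 4
Repeated squaring mod 5: 17^1 = 2, 17^2 = 4, 17^4 = 1
Test divisors in increasing order:
  k=1: 17^1 = 2 mod 5
  k=2: 17^2 = 4 mod 5
  k=4: 17^4 = 1 mod 5  <- first divisor giving 1
Order = 4

4


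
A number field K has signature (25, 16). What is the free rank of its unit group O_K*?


By Dirichlet's unit theorem:
rank = r1 + r2 - 1
= 25 + 16 - 1
= 40

40


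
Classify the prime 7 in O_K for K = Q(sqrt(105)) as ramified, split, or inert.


K = Q(sqrt(105)). Since d mod 4 = 1, disc(K) = 105.
Check p | disc: 105 mod 7 = 0.
p divides disc, so p ramifies: (p) = P^2 with e=2, f=1, g=1.
Therefore p is ramified.

ramified


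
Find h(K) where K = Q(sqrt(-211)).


K = Q(sqrt(-211)). d mod 4 = 1, so D = disc(K) = d = -211
h(K) equals the number of primitive reduced positive-definite forms (a, b, c) = a*x^2 + b*x*y + c*y^2 with b^2 - 4ac = D,
where reduced means |b| <= a <= c, with b >= 0 whenever |b| = a or a = c, and primitive means gcd(a, b, c) = 1.
Reduced forces 3a^2 <= |D| = 211, so 1 <= a <= 8; b must have the parity of D, and c = (b^2 - D)/(4a) must be an integer >= a.
Enumerate a = 1..8, b in [-a, a]:
  a=1: (1, 1, 53)  [1]
  a=2..4: none
  a=5: (5, -3, 11), (5, 3, 11)  [2]
  a=6..8: none
Total reduced forms: 1 + 2 = 3
h = 3

3


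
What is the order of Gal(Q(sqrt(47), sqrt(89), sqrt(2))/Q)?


The 3 square roots of distinct primes are multiplicatively independent over Q,
so [K:Q] = 2^3 and Gal(K/Q) is isomorphic to (Z/2Z)^3.
|Gal| = 2^3 = 8

8


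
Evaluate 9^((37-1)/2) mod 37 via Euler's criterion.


p = 37 is prime and the exponent is (p-1)/2 = 18, so by Euler's criterion 9^18 = (9/37) = +1 or -1 mod 37.
Compute by square-and-multiply:
  18 = 16 + 2 (binary 10010)
  Repeated squaring mod 37: 9^1 = 9, 9^2 = 7, 9^4 = 12, 9^8 = 33, 9^16 = 16
  9^18 = 9^16 * 9^2 = 16 * 7 mod 37
    16 * 7 = 112 = 1 mod 37
  9^18 = 1 mod 37
Result 1: 9 is a quadratic residue mod 37.
9^18 mod 37 = 1

1


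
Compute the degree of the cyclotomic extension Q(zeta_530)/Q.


The degree equals Euler's totient phi(530).
530 = 2 * 5 * 53
phi(530) = 208

208


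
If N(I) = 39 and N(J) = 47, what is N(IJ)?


N(IJ) = N(I) * N(J)
= 39 * 47
= 1833

1833


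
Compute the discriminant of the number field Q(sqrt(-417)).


For K = Q(sqrt(d)) with d squarefree: disc(K) = d if d = 1 mod 4, and disc(K) = 4d if d = 2 or 3 mod 4.
Here d = -417, and d mod 4 = 3.
d = 3 mod 4, not 1 (O_K = Z[sqrt(d)]), so disc(K) = 4d = 4 * (-417) = -1668

-1668


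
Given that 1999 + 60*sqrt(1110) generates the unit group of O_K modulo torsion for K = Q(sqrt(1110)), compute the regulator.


epsilon = 1999 + 60*sqrt(1110)
= 3997.9997
R = ln(3997.9997)
= 8.2935

8.2935


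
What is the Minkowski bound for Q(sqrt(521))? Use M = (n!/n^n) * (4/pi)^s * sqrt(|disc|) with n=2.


d = 521, d mod 4 = 1, so disc(K) = d = 521; |disc(K)| = 521
Real quadratic field, so n = 2, s = r2 = 0, r1 = 2
M = (n!/n^n) * (4/pi)^s * sqrt(|disc(K)|) = (2!/2^2) * (4/pi)^0 * sqrt(521)
= 0.5 * 1.000000 * 22.825424
= 11.4127

11.4127


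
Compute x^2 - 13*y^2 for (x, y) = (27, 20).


x^2 - d*y^2
= 27^2 - 13*20^2
= 729 - 5200
= -4471

-4471


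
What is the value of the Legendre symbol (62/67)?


p = 67 is prime, so compute (62/67) with the reciprocity algorithm (Jacobi-symbol steps: pull out 2s via (2/n), flip via reciprocity, reduce):
  pull out 2: (2/67) = -1  (since 67 mod 8 = 3)
  reciprocity: (31/67) -> -(67/31)
  reduce: (5/31)
  reciprocity: (5/31) -> +(31/5)
  reduce: (1/5)
  (1/5) = 1
Product of signs = 1
(62/67) = 1

1


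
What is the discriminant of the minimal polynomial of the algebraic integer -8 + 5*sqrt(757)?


The element -8 + 5*sqrt(757) has minimal polynomial:
x^2 + 16*x - 18861
Discriminant = (16)^2 - 4*(-18861)
= 256 + 75444
= 75700

75700


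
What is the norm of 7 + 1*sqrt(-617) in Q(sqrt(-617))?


N(a + b*sqrt(d)) = a^2 - d*b^2
= (7)^2 - (-617)*(1)^2
= 49 + 617
= 666

666


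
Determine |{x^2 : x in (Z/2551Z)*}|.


For prime p, the number of non-zero quadratic residues is (p-1)/2.
= (2551-1)/2
= 1275

1275


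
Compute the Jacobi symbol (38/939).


Compute (38/939) via quadratic reciprocity:
  pull out 2: (2/939) = -1  (since 939 mod 8 = 3)
  reciprocity: (19/939) -> -(939/19)
  reduce: (8/19)
  pull out 2: (2/19) = -1  (since 19 mod 8 = 3)
  pull out 2: (2/19) = -1  (since 19 mod 8 = 3)
  pull out 2: (2/19) = -1  (since 19 mod 8 = 3)
  (1/19) = 1
Product of signs = -1

-1


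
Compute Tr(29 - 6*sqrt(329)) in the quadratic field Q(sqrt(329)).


Tr(a + b*sqrt(d)) = (a + b*sqrt(d)) + (a - b*sqrt(d)) = 2a
= 2 * (29)
= 58

58


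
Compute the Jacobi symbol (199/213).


Compute (199/213) via quadratic reciprocity:
  reciprocity: (199/213) -> +(213/199)
  reduce: (14/199)
  pull out 2: (2/199) = +1  (since 199 mod 8 = 7)
  reciprocity: (7/199) -> -(199/7)
  reduce: (3/7)
  reciprocity: (3/7) -> -(7/3)
  reduce: (1/3)
  (1/3) = 1
Product of signs = 1

1


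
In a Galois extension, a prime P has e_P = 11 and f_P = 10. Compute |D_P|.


|D_P| = e * f
= 11 * 10
= 110

110


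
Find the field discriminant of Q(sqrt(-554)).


For K = Q(sqrt(d)) with d squarefree: disc(K) = d if d = 1 mod 4, and disc(K) = 4d if d = 2 or 3 mod 4.
Here d = -554, and d mod 4 = 2.
d = 2 mod 4, not 1 (O_K = Z[sqrt(d)]), so disc(K) = 4d = 4 * (-554) = -2216

-2216


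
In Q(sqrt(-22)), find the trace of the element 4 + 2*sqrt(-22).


Tr(a + b*sqrt(d)) = (a + b*sqrt(d)) + (a - b*sqrt(d)) = 2a
= 2 * (4)
= 8

8


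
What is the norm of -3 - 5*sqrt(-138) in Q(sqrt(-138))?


N(a + b*sqrt(d)) = a^2 - d*b^2
= (-3)^2 - (-138)*(-5)^2
= 9 + 3450
= 3459

3459


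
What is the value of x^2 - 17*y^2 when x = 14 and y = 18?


x^2 - d*y^2
= 14^2 - 17*18^2
= 196 - 5508
= -5312

-5312


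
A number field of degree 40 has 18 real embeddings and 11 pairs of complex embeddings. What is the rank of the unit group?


By Dirichlet's unit theorem:
rank = r1 + r2 - 1
= 18 + 11 - 1
= 28

28


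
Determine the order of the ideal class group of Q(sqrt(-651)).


K = Q(sqrt(-651)). d mod 4 = 1, so D = disc(K) = d = -651
h(K) equals the number of primitive reduced positive-definite forms (a, b, c) = a*x^2 + b*x*y + c*y^2 with b^2 - 4ac = D,
where reduced means |b| <= a <= c, with b >= 0 whenever |b| = a or a = c, and primitive means gcd(a, b, c) = 1.
Reduced forces 3a^2 <= |D| = 651, so 1 <= a <= 14; b must have the parity of D, and c = (b^2 - D)/(4a) must be an integer >= a.
Enumerate a = 1..14, b in [-a, a]:
  a=1: (1, 1, 163)  [1]
  a=2: none
  a=3: (3, 3, 55)  [1]
  a=4: none
  a=5: (5, -3, 33), (5, 3, 33)  [2]
  a=6: none
  a=7: (7, 7, 25)  [1]
  a=8..10: none
  a=11: (11, -3, 15), (11, 3, 15)  [2]
  a=12: none
  a=13: (13, 5, 13)  [1]
  a=14: none
Total reduced forms: 1 + 1 + 2 + 1 + 2 + 1 = 8
h = 8

8


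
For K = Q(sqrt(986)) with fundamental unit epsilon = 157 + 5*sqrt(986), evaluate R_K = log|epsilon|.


epsilon = 157 + 5*sqrt(986)
= 314.0032
R = ln(314.0032)
= 5.7494

5.7494


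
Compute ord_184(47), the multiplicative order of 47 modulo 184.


We want ord_184(47), the smallest k >= 1 with 47^k = 1 mod 184.
n = 184 = 2^3 * 23, phi(184) = 88; the order divides phi(n).
Divisors of 88: 1, 2, 4, 8, 11, 22, 44, 88
Repeated squaring mod 184: 47^1 = 47, 47^2 = 1, 47^4 = 1, 47^8 = 1, 47^16 = 1, 47^32 = 1, 47^64 = 1
Test divisors in increasing order:
  k=1: 47^1 = 47 mod 184
  k=2: 47^2 = 1 mod 184  <- first divisor giving 1
Order = 2

2


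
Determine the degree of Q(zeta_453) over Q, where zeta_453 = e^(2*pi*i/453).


The degree equals Euler's totient phi(453).
453 = 3 * 151
phi(453) = 300

300


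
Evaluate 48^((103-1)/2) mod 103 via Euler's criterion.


p = 103 is prime and the exponent is (p-1)/2 = 51, so by Euler's criterion 48^51 = (48/103) = +1 or -1 mod 103.
Compute by square-and-multiply:
  51 = 32 + 16 + 2 + 1 (binary 110011)
  Repeated squaring mod 103: 48^1 = 48, 48^2 = 38, 48^4 = 2, 48^8 = 4, 48^16 = 16, 48^32 = 50
  48^51 = 48^32 * 48^16 * 48^2 * 48^1 = 50 * 16 * 38 * 48 mod 103
    50 * 16 = 800 = 79 mod 103
    79 * 38 = 3002 = 15 mod 103
    15 * 48 = 720 = 102 mod 103
  48^51 = 102 mod 103
Result 102 = p - 1 = -1 mod 103: 48 is a quadratic non-residue mod 103. As a residue in [0, p-1] the value is 102.
48^51 mod 103 = 102

102


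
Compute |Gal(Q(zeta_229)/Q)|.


|Gal(Q(zeta_229)/Q)| = phi(229)
= 228

228


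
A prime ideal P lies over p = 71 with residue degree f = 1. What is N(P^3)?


N(P^a) = p^(a*f)
= 71^(3*1)
= 71^3
= 357911

357911


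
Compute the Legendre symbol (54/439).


p = 439 is prime, so compute (54/439) with the reciprocity algorithm (Jacobi-symbol steps: pull out 2s via (2/n), flip via reciprocity, reduce):
  pull out 2: (2/439) = +1  (since 439 mod 8 = 7)
  reciprocity: (27/439) -> -(439/27)
  reduce: (7/27)
  reciprocity: (7/27) -> -(27/7)
  reduce: (6/7)
  pull out 2: (2/7) = +1  (since 7 mod 8 = 7)
  reciprocity: (3/7) -> -(7/3)
  reduce: (1/3)
  (1/3) = 1
Product of signs = -1
(54/439) = -1

-1


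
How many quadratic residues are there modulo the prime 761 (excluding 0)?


For prime p, the number of non-zero quadratic residues is (p-1)/2.
= (761-1)/2
= 380

380


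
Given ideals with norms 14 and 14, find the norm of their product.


N(IJ) = N(I) * N(J)
= 14 * 14
= 196

196


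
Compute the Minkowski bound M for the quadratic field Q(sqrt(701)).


d = 701, d mod 4 = 1, so disc(K) = d = 701; |disc(K)| = 701
Real quadratic field, so n = 2, s = r2 = 0, r1 = 2
M = (n!/n^n) * (4/pi)^s * sqrt(|disc(K)|) = (2!/2^2) * (4/pi)^0 * sqrt(701)
= 0.5 * 1.000000 * 26.476405
= 13.2382

13.2382


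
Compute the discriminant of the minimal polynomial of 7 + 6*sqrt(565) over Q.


The element 7 + 6*sqrt(565) has minimal polynomial:
x^2 - 14*x - 20291
Discriminant = (-14)^2 - 4*(-20291)
= 196 + 81164
= 81360

81360


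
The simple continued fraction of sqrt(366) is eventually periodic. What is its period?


Run the CF algorithm for sqrt(366).
a_0 = floor(sqrt(366)) = 19; set m_0=0, q_0=1.
Recurrence: m' = q*a - m,  q' = (d - m'^2)/q,  a' = floor((a_0 + m')/q').
  step 1: m=19, q=5, a=7
  step 2: m=16, q=22, a=1
  step 3: m=6, q=15, a=1
  step 4: m=9, q=19, a=1
  step 5: m=10, q=14, a=2
  step 6: m=18, q=3, a=12
  step 7: m=18, q=14, a=2
  step 8: m=10, q=19, a=1
  step 9: m=9, q=15, a=1
  step 10: m=6, q=22, a=1
  step 11: m=16, q=5, a=7
  step 12: m=19, q=1, a=38
a_12 = 2*a_0 = 38, so the period closes here.
sqrt(366) = [19; 7, 1, 1, 1, 2, 12, 2, 1, 1, 1, 7, 38]
Period length = 12

12


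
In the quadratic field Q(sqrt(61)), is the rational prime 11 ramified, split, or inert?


K = Q(sqrt(61)). Since d mod 4 = 1, disc(K) = 61.
Check p | disc: 61 mod 11 = 6.
p does not divide disc. Compute Legendre symbol (d/p):
6^((11-1)/2) mod 11 = -1
(d/p) = -1, so p is inert: (p) stays prime with e=1, f=2, g=1.
Therefore p is inert.

inert


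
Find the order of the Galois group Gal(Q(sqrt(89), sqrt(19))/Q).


The 2 square roots of distinct primes are multiplicatively independent over Q,
so [K:Q] = 2^2 and Gal(K/Q) is isomorphic to (Z/2Z)^2.
|Gal| = 2^2 = 4

4


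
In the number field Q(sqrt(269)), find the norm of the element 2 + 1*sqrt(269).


N(a + b*sqrt(d)) = a^2 - d*b^2
= (2)^2 - (269)*(1)^2
= 4 - 269
= -265

-265


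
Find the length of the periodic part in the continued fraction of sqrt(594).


Run the CF algorithm for sqrt(594).
a_0 = floor(sqrt(594)) = 24; set m_0=0, q_0=1.
Recurrence: m' = q*a - m,  q' = (d - m'^2)/q,  a' = floor((a_0 + m')/q').
  step 1: m=24, q=18, a=2
  step 2: m=12, q=25, a=1
  step 3: m=13, q=17, a=2
  step 4: m=21, q=9, a=5
  step 5: m=24, q=2, a=24
  step 6: m=24, q=9, a=5
  step 7: m=21, q=17, a=2
  step 8: m=13, q=25, a=1
  step 9: m=12, q=18, a=2
  step 10: m=24, q=1, a=48
a_10 = 2*a_0 = 48, so the period closes here.
sqrt(594) = [24; 2, 1, 2, 5, 24, 5, 2, 1, 2, 48]
Period length = 10

10


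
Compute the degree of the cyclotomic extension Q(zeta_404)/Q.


The degree equals Euler's totient phi(404).
404 = 2^2 * 101
phi(404) = 200

200


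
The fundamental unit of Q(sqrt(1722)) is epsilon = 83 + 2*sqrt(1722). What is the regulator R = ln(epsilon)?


epsilon = 83 + 2*sqrt(1722)
= 165.9940
R = ln(165.9940)
= 5.1120

5.1120


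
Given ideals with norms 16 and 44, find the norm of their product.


N(IJ) = N(I) * N(J)
= 16 * 44
= 704

704


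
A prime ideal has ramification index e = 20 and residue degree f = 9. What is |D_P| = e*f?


|D_P| = e * f
= 20 * 9
= 180

180


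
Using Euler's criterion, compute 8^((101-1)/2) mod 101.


p = 101 is prime and the exponent is (p-1)/2 = 50, so by Euler's criterion 8^50 = (8/101) = +1 or -1 mod 101.
Compute by square-and-multiply:
  50 = 32 + 16 + 2 (binary 110010)
  Repeated squaring mod 101: 8^1 = 8, 8^2 = 64, 8^4 = 56, 8^8 = 5, 8^16 = 25, 8^32 = 19
  8^50 = 8^32 * 8^16 * 8^2 = 19 * 25 * 64 mod 101
    19 * 25 = 475 = 71 mod 101
    71 * 64 = 4544 = 100 mod 101
  8^50 = 100 mod 101
Result 100 = p - 1 = -1 mod 101: 8 is a quadratic non-residue mod 101. As a residue in [0, p-1] the value is 100.
8^50 mod 101 = 100

100


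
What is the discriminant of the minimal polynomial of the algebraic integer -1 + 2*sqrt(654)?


The element -1 + 2*sqrt(654) has minimal polynomial:
x^2 + 2*x - 2615
Discriminant = (2)^2 - 4*(-2615)
= 4 + 10460
= 10464

10464


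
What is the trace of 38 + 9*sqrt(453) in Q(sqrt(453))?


Tr(a + b*sqrt(d)) = (a + b*sqrt(d)) + (a - b*sqrt(d)) = 2a
= 2 * (38)
= 76

76


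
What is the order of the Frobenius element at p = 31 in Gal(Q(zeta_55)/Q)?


The Frobenius at p in Gal(Q(zeta_n)/Q) = (Z/nZ)* is the class of p, so its order is ord_55(31), the smallest k >= 1 with 31^k = 1 mod 55.
n = 55 = 5 * 11, phi(55) = 40; the order divides phi(n).
Divisors of 40: 1, 2, 4, 5, 8, 10, 20, 40
Repeated squaring mod 55: 31^1 = 31, 31^2 = 26, 31^4 = 16, 31^8 = 36, 31^16 = 31, 31^32 = 26
Test divisors in increasing order:
  k=1: 31^1 = 31 mod 55
  k=2: 31^2 = 26 mod 55
  k=4: 31^4 = 16 mod 55
  k=5: 31^5 = 16 * 31 = 1 mod 55  <- first divisor giving 1
Order = 5

5


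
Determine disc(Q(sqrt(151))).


For K = Q(sqrt(d)) with d squarefree: disc(K) = d if d = 1 mod 4, and disc(K) = 4d if d = 2 or 3 mod 4.
Here d = 151, and d mod 4 = 3.
d = 3 mod 4, not 1 (O_K = Z[sqrt(d)]), so disc(K) = 4d = 4 * (151) = 604

604


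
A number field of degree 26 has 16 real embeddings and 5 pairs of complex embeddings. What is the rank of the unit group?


By Dirichlet's unit theorem:
rank = r1 + r2 - 1
= 16 + 5 - 1
= 20

20


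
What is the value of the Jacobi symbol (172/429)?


Compute (172/429) via quadratic reciprocity:
  pull out 2: (2/429) = -1  (since 429 mod 8 = 5)
  pull out 2: (2/429) = -1  (since 429 mod 8 = 5)
  reciprocity: (43/429) -> +(429/43)
  reduce: (42/43)
  pull out 2: (2/43) = -1  (since 43 mod 8 = 3)
  reciprocity: (21/43) -> +(43/21)
  reduce: (1/21)
  (1/21) = 1
Product of signs = -1

-1


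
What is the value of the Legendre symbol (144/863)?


p = 863 is prime, so compute (144/863) with the reciprocity algorithm (Jacobi-symbol steps: pull out 2s via (2/n), flip via reciprocity, reduce):
  pull out 2: (2/863) = +1  (since 863 mod 8 = 7)
  pull out 2: (2/863) = +1  (since 863 mod 8 = 7)
  pull out 2: (2/863) = +1  (since 863 mod 8 = 7)
  pull out 2: (2/863) = +1  (since 863 mod 8 = 7)
  reciprocity: (9/863) -> +(863/9)
  reduce: (8/9)
  pull out 2: (2/9) = +1  (since 9 mod 8 = 1)
  pull out 2: (2/9) = +1  (since 9 mod 8 = 1)
  pull out 2: (2/9) = +1  (since 9 mod 8 = 1)
  (1/9) = 1
Product of signs = 1
(144/863) = 1

1


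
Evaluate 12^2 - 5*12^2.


x^2 - d*y^2
= 12^2 - 5*12^2
= 144 - 720
= -576

-576


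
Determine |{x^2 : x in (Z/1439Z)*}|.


For prime p, the number of non-zero quadratic residues is (p-1)/2.
= (1439-1)/2
= 719

719


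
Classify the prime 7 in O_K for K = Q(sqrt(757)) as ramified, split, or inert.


K = Q(sqrt(757)). Since d mod 4 = 1, disc(K) = 757.
Check p | disc: 757 mod 7 = 1.
p does not divide disc. Compute Legendre symbol (d/p):
1^((7-1)/2) mod 7 = 1
(d/p) = 1, so p splits: (p) = P*P' with e=1, f=1, g=2.
Therefore p is split.

split


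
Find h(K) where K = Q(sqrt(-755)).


K = Q(sqrt(-755)). d mod 4 = 1, so D = disc(K) = d = -755
h(K) equals the number of primitive reduced positive-definite forms (a, b, c) = a*x^2 + b*x*y + c*y^2 with b^2 - 4ac = D,
where reduced means |b| <= a <= c, with b >= 0 whenever |b| = a or a = c, and primitive means gcd(a, b, c) = 1.
Reduced forces 3a^2 <= |D| = 755, so 1 <= a <= 15; b must have the parity of D, and c = (b^2 - D)/(4a) must be an integer >= a.
Enumerate a = 1..15, b in [-a, a]:
  a=1: (1, 1, 189)  [1]
  a=2: none
  a=3: (3, -1, 63), (3, 1, 63)  [2]
  a=4: none
  a=5: (5, 5, 39)  [1]
  a=6: none
  a=7: (7, -1, 27), (7, 1, 27)  [2]
  a=8: none
  a=9: (9, -1, 21), (9, 1, 21)  [2]
  a=10: none
  a=11: (11, -9, 19), (11, 9, 19)  [2]
  a=12: none
  a=13: (13, -5, 15), (13, 5, 15)  [2]
  a=14..15: none
Total reduced forms: 1 + 2 + 1 + 2 + 2 + 2 + 2 = 12
h = 12

12


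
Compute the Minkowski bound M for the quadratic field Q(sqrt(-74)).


d = -74, d mod 4 = 2, so disc(K) = 4d = -296; |disc(K)| = 296
Imaginary quadratic field, so n = 2, s = r2 = 1, r1 = 0
M = (n!/n^n) * (4/pi)^s * sqrt(|disc(K)|) = (2!/2^2) * (4/pi)^1 * sqrt(296)
= 0.5 * 1.273240 * 17.204651
= 10.9528

10.9528


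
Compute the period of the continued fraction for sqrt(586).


Run the CF algorithm for sqrt(586).
a_0 = floor(sqrt(586)) = 24; set m_0=0, q_0=1.
Recurrence: m' = q*a - m,  q' = (d - m'^2)/q,  a' = floor((a_0 + m')/q').
  step 1: m=24, q=10, a=4
  step 2: m=16, q=33, a=1
  step 3: m=17, q=9, a=4
  step 4: m=19, q=25, a=1
  step 5: m=6, q=22, a=1
  step 6: m=16, q=15, a=2
  step 7: m=14, q=26, a=1
  step 8: m=12, q=17, a=2
  step 9: m=22, q=6, a=7
  step 10: m=20, q=31, a=1
  step 11: m=11, q=15, a=2
  step 12: m=19, q=15, a=2
  step 13: m=11, q=31, a=1
  step 14: m=20, q=6, a=7
  step 15: m=22, q=17, a=2
  step 16: m=12, q=26, a=1
  step 17: m=14, q=15, a=2
  step 18: m=16, q=22, a=1
  step 19: m=6, q=25, a=1
  step 20: m=19, q=9, a=4
  step 21: m=17, q=33, a=1
  step 22: m=16, q=10, a=4
  step 23: m=24, q=1, a=48
a_23 = 2*a_0 = 48, so the period closes here.
sqrt(586) = [24; 4, 1, 4, 1, 1, 2, 1, 2, 7, 1, 2, 2, 1, 7, 2, 1, 2, 1, 1, 4, 1, 4, 48]
Period length = 23

23


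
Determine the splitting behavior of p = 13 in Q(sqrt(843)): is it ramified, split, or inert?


K = Q(sqrt(843)). Since d mod 4 = 3, disc(K) = 3372.
Check p | disc: 3372 mod 13 = 5.
p does not divide disc. Compute Legendre symbol (d/p):
11^((13-1)/2) mod 13 = -1
(d/p) = -1, so p is inert: (p) stays prime with e=1, f=2, g=1.
Therefore p is inert.

inert


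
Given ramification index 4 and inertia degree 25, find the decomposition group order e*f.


|D_P| = e * f
= 4 * 25
= 100

100


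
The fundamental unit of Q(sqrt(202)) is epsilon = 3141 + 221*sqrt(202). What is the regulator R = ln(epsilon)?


epsilon = 3141 + 221*sqrt(202)
= 6282.0002
R = ln(6282.0002)
= 8.7454

8.7454


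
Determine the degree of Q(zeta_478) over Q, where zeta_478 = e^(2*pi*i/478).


The degree equals Euler's totient phi(478).
478 = 2 * 239
phi(478) = 238

238


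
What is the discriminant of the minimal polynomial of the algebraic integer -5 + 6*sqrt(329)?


The element -5 + 6*sqrt(329) has minimal polynomial:
x^2 + 10*x - 11819
Discriminant = (10)^2 - 4*(-11819)
= 100 + 47276
= 47376

47376


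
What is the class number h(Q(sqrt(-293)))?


K = Q(sqrt(-293)). d mod 4 = 3, so D = disc(K) = 4d = -1172
h(K) equals the number of primitive reduced positive-definite forms (a, b, c) = a*x^2 + b*x*y + c*y^2 with b^2 - 4ac = D,
where reduced means |b| <= a <= c, with b >= 0 whenever |b| = a or a = c, and primitive means gcd(a, b, c) = 1.
Reduced forces 3a^2 <= |D| = 1172, so 1 <= a <= 19; b must have the parity of D, and c = (b^2 - D)/(4a) must be an integer >= a.
Enumerate a = 1..19, b in [-a, a]:
  a=1: (1, 0, 293)  [1]
  a=2: (2, 2, 147)  [1]
  a=3: (3, -2, 98), (3, 2, 98)  [2]
  a=4..5: none
  a=6: (6, -2, 49), (6, 2, 49)  [2]
  a=7: (7, -2, 42), (7, 2, 42)  [2]
  a=8: none
  a=9: (9, -4, 33), (9, 4, 33)  [2]
  a=10: none
  a=11: (11, -4, 27), (11, 4, 27)  [2]
  a=12..13: none
  a=14: (14, -2, 21), (14, 2, 21)  [2]
  a=15..16: none
  a=17: (17, -16, 21), (17, 16, 21)  [2]
  a=18: (18, -14, 19), (18, 14, 19)  [2]
  a=19: none
Total reduced forms: 1 + 1 + 2 + 2 + 2 + 2 + 2 + 2 + 2 + 2 = 18
h = 18

18


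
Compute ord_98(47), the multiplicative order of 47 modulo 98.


We want ord_98(47), the smallest k >= 1 with 47^k = 1 mod 98.
n = 98 = 2 * 7^2, phi(98) = 42; the order divides phi(n).
Divisors of 42: 1, 2, 3, 6, 7, 14, 21, 42
Repeated squaring mod 98: 47^1 = 47, 47^2 = 53, 47^4 = 65, 47^8 = 11, 47^16 = 23, 47^32 = 39
Test divisors in increasing order:
  k=1: 47^1 = 47 mod 98
  k=2: 47^2 = 53 mod 98
  k=3: 47^3 = 53 * 47 = 41 mod 98
  k=6: 47^6 = 65 * 53 = 15 mod 98
  k=7: 47^7 = 65 * 53 * 47 = 19 mod 98
  k=14: 47^14 = 11 * 65 * 53 = 67 mod 98
  k=21: 47^21 = 23 * 65 * 47 = 97 mod 98
  k=42: 47^42 = 39 * 11 * 53 = 1 mod 98  <- first divisor giving 1
Order = 42

42


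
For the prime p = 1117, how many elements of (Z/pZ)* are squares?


For prime p, the number of non-zero quadratic residues is (p-1)/2.
= (1117-1)/2
= 558

558


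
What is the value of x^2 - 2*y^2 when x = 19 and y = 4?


x^2 - d*y^2
= 19^2 - 2*4^2
= 361 - 32
= 329

329


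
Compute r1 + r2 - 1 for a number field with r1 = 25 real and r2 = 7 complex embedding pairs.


By Dirichlet's unit theorem:
rank = r1 + r2 - 1
= 25 + 7 - 1
= 31

31


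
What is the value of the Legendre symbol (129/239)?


p = 239 is prime, so compute (129/239) with the reciprocity algorithm (Jacobi-symbol steps: pull out 2s via (2/n), flip via reciprocity, reduce):
  reciprocity: (129/239) -> +(239/129)
  reduce: (110/129)
  pull out 2: (2/129) = +1  (since 129 mod 8 = 1)
  reciprocity: (55/129) -> +(129/55)
  reduce: (19/55)
  reciprocity: (19/55) -> -(55/19)
  reduce: (17/19)
  reciprocity: (17/19) -> +(19/17)
  reduce: (2/17)
  pull out 2: (2/17) = +1  (since 17 mod 8 = 1)
  (1/17) = 1
Product of signs = -1
(129/239) = -1

-1


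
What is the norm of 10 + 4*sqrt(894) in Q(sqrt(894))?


N(a + b*sqrt(d)) = a^2 - d*b^2
= (10)^2 - (894)*(4)^2
= 100 - 14304
= -14204

-14204


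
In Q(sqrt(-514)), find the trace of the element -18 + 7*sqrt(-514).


Tr(a + b*sqrt(d)) = (a + b*sqrt(d)) + (a - b*sqrt(d)) = 2a
= 2 * (-18)
= -36

-36


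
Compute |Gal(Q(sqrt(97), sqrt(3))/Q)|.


The 2 square roots of distinct primes are multiplicatively independent over Q,
so [K:Q] = 2^2 and Gal(K/Q) is isomorphic to (Z/2Z)^2.
|Gal| = 2^2 = 4

4


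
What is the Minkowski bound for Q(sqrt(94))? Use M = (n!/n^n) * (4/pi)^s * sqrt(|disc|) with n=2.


d = 94, d mod 4 = 2, so disc(K) = 4d = 376; |disc(K)| = 376
Real quadratic field, so n = 2, s = r2 = 0, r1 = 2
M = (n!/n^n) * (4/pi)^s * sqrt(|disc(K)|) = (2!/2^2) * (4/pi)^0 * sqrt(376)
= 0.5 * 1.000000 * 19.390719
= 9.6954

9.6954


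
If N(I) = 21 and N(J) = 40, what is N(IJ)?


N(IJ) = N(I) * N(J)
= 21 * 40
= 840

840


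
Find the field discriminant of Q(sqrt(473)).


For K = Q(sqrt(d)) with d squarefree: disc(K) = d if d = 1 mod 4, and disc(K) = 4d if d = 2 or 3 mod 4.
Here d = 473, and d mod 4 = 1.
d = 1 mod 4 (O_K = Z[(1+sqrt(d))/2]), so disc(K) = d = 473

473


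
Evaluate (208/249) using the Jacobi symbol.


Compute (208/249) via quadratic reciprocity:
  pull out 2: (2/249) = +1  (since 249 mod 8 = 1)
  pull out 2: (2/249) = +1  (since 249 mod 8 = 1)
  pull out 2: (2/249) = +1  (since 249 mod 8 = 1)
  pull out 2: (2/249) = +1  (since 249 mod 8 = 1)
  reciprocity: (13/249) -> +(249/13)
  reduce: (2/13)
  pull out 2: (2/13) = -1  (since 13 mod 8 = 5)
  (1/13) = 1
Product of signs = -1

-1


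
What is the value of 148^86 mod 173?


p = 173 is prime and the exponent is (p-1)/2 = 86, so by Euler's criterion 148^86 = (148/173) = +1 or -1 mod 173.
Compute by square-and-multiply:
  86 = 64 + 16 + 4 + 2 (binary 1010110)
  Repeated squaring mod 173: 148^1 = 148, 148^2 = 106, 148^4 = 164, 148^8 = 81, 148^16 = 160, 148^32 = 169, 148^64 = 16
  148^86 = 148^64 * 148^16 * 148^4 * 148^2 = 16 * 160 * 164 * 106 mod 173
    16 * 160 = 2560 = 138 mod 173
    138 * 164 = 22632 = 142 mod 173
    142 * 106 = 15052 = 1 mod 173
  148^86 = 1 mod 173
Result 1: 148 is a quadratic residue mod 173.
148^86 mod 173 = 1

1


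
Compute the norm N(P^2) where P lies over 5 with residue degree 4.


N(P^a) = p^(a*f)
= 5^(2*4)
= 5^8
= 390625

390625


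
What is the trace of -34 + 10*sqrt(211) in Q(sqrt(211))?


Tr(a + b*sqrt(d)) = (a + b*sqrt(d)) + (a - b*sqrt(d)) = 2a
= 2 * (-34)
= -68

-68


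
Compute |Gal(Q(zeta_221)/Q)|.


|Gal(Q(zeta_221)/Q)| = phi(221)
= 192

192


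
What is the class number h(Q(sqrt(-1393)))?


K = Q(sqrt(-1393)). d mod 4 = 3, so D = disc(K) = 4d = -5572
h(K) equals the number of primitive reduced positive-definite forms (a, b, c) = a*x^2 + b*x*y + c*y^2 with b^2 - 4ac = D,
where reduced means |b| <= a <= c, with b >= 0 whenever |b| = a or a = c, and primitive means gcd(a, b, c) = 1.
Reduced forces 3a^2 <= |D| = 5572, so 1 <= a <= 43; b must have the parity of D, and c = (b^2 - D)/(4a) must be an integer >= a.
Enumerate a = 1..43, b in [-a, a]:
  a=1: (1, 0, 1393)  [1]
  a=2: (2, 2, 697)  [1]
  a=3..6: none
  a=7: (7, 0, 199)  [1]
  a=8..10: none
  a=11: (11, -4, 127), (11, 4, 127)  [2]
  a=12..13: none
  a=14: (14, 14, 103)  [1]
  a=15..16: none
  a=17: (17, -2, 82), (17, 2, 82)  [2]
  a=18..21: none
  a=22: (22, -18, 67), (22, 18, 67)  [2]
  a=23..28: none
  a=29: (29, -24, 53), (29, 24, 53)  [2]
  a=30: none
  a=31: (31, -16, 47), (31, 16, 47)  [2]
  a=32..33: none
  a=34: (34, -2, 41), (34, 2, 41)  [2]
  a=35..43: none
Total reduced forms: 1 + 1 + 1 + 2 + 1 + 2 + 2 + 2 + 2 + 2 = 16
h = 16

16


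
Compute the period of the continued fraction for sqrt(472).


Run the CF algorithm for sqrt(472).
a_0 = floor(sqrt(472)) = 21; set m_0=0, q_0=1.
Recurrence: m' = q*a - m,  q' = (d - m'^2)/q,  a' = floor((a_0 + m')/q').
  step 1: m=21, q=31, a=1
  step 2: m=10, q=12, a=2
  step 3: m=14, q=23, a=1
  step 4: m=9, q=17, a=1
  step 5: m=8, q=24, a=1
  step 6: m=16, q=9, a=4
  step 7: m=20, q=8, a=5
  step 8: m=20, q=9, a=4
  step 9: m=16, q=24, a=1
  step 10: m=8, q=17, a=1
  step 11: m=9, q=23, a=1
  step 12: m=14, q=12, a=2
  step 13: m=10, q=31, a=1
  step 14: m=21, q=1, a=42
a_14 = 2*a_0 = 42, so the period closes here.
sqrt(472) = [21; 1, 2, 1, 1, 1, 4, 5, 4, 1, 1, 1, 2, 1, 42]
Period length = 14

14


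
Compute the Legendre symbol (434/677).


p = 677 is prime, so compute (434/677) with the reciprocity algorithm (Jacobi-symbol steps: pull out 2s via (2/n), flip via reciprocity, reduce):
  pull out 2: (2/677) = -1  (since 677 mod 8 = 5)
  reciprocity: (217/677) -> +(677/217)
  reduce: (26/217)
  pull out 2: (2/217) = +1  (since 217 mod 8 = 1)
  reciprocity: (13/217) -> +(217/13)
  reduce: (9/13)
  reciprocity: (9/13) -> +(13/9)
  reduce: (4/9)
  pull out 2: (2/9) = +1  (since 9 mod 8 = 1)
  pull out 2: (2/9) = +1  (since 9 mod 8 = 1)
  (1/9) = 1
Product of signs = -1
(434/677) = -1

-1


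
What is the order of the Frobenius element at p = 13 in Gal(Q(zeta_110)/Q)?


The Frobenius at p in Gal(Q(zeta_n)/Q) = (Z/nZ)* is the class of p, so its order is ord_110(13), the smallest k >= 1 with 13^k = 1 mod 110.
n = 110 = 2 * 5 * 11, phi(110) = 40; the order divides phi(n).
Divisors of 40: 1, 2, 4, 5, 8, 10, 20, 40
Repeated squaring mod 110: 13^1 = 13, 13^2 = 59, 13^4 = 71, 13^8 = 91, 13^16 = 31, 13^32 = 81
Test divisors in increasing order:
  k=1: 13^1 = 13 mod 110
  k=2: 13^2 = 59 mod 110
  k=4: 13^4 = 71 mod 110
  k=5: 13^5 = 71 * 13 = 43 mod 110
  k=8: 13^8 = 91 mod 110
  k=10: 13^10 = 91 * 59 = 89 mod 110
  k=20: 13^20 = 31 * 71 = 1 mod 110  <- first divisor giving 1
Order = 20

20


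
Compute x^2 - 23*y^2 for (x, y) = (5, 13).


x^2 - d*y^2
= 5^2 - 23*13^2
= 25 - 3887
= -3862

-3862


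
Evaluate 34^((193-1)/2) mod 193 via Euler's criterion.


p = 193 is prime and the exponent is (p-1)/2 = 96, so by Euler's criterion 34^96 = (34/193) = +1 or -1 mod 193.
Compute by square-and-multiply:
  96 = 64 + 32 (binary 1100000)
  Repeated squaring mod 193: 34^1 = 34, 34^2 = 191, 34^4 = 4, 34^8 = 16, 34^16 = 63, 34^32 = 109, 34^64 = 108
  34^96 = 34^64 * 34^32 = 108 * 109 mod 193
    108 * 109 = 11772 = 192 mod 193
  34^96 = 192 mod 193
Result 192 = p - 1 = -1 mod 193: 34 is a quadratic non-residue mod 193. As a residue in [0, p-1] the value is 192.
34^96 mod 193 = 192

192


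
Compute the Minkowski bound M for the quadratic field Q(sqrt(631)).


d = 631, d mod 4 = 3, so disc(K) = 4d = 2524; |disc(K)| = 2524
Real quadratic field, so n = 2, s = r2 = 0, r1 = 2
M = (n!/n^n) * (4/pi)^s * sqrt(|disc(K)|) = (2!/2^2) * (4/pi)^0 * sqrt(2524)
= 0.5 * 1.000000 * 50.239427
= 25.1197

25.1197


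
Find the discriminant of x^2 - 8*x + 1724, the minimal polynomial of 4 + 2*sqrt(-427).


The element 4 + 2*sqrt(-427) has minimal polynomial:
x^2 - 8*x + 1724
Discriminant = (-8)^2 - 4*(1724)
= 64 - 6896
= -6832

-6832


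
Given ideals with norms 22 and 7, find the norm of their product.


N(IJ) = N(I) * N(J)
= 22 * 7
= 154

154


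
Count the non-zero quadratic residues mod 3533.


For prime p, the number of non-zero quadratic residues is (p-1)/2.
= (3533-1)/2
= 1766

1766


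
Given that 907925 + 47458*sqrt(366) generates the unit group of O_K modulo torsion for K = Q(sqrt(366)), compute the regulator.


epsilon = 907925 + 47458*sqrt(366)
= 1.8158e+06
R = ln(1.8158e+06)
= 14.4121

14.4121


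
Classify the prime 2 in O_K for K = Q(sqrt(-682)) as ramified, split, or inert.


K = Q(sqrt(-682)). Since d mod 4 = 2, disc(K) = -2728.
Check p | disc: -2728 mod 2 = 0.
p divides disc, so p ramifies: (p) = P^2 with e=2, f=1, g=1.
Therefore p is ramified.

ramified


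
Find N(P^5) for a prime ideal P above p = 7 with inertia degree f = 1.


N(P^a) = p^(a*f)
= 7^(5*1)
= 7^5
= 16807

16807


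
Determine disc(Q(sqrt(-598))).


For K = Q(sqrt(d)) with d squarefree: disc(K) = d if d = 1 mod 4, and disc(K) = 4d if d = 2 or 3 mod 4.
Here d = -598, and d mod 4 = 2.
d = 2 mod 4, not 1 (O_K = Z[sqrt(d)]), so disc(K) = 4d = 4 * (-598) = -2392

-2392


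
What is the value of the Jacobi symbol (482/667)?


Compute (482/667) via quadratic reciprocity:
  pull out 2: (2/667) = -1  (since 667 mod 8 = 3)
  reciprocity: (241/667) -> +(667/241)
  reduce: (185/241)
  reciprocity: (185/241) -> +(241/185)
  reduce: (56/185)
  pull out 2: (2/185) = +1  (since 185 mod 8 = 1)
  pull out 2: (2/185) = +1  (since 185 mod 8 = 1)
  pull out 2: (2/185) = +1  (since 185 mod 8 = 1)
  reciprocity: (7/185) -> +(185/7)
  reduce: (3/7)
  reciprocity: (3/7) -> -(7/3)
  reduce: (1/3)
  (1/3) = 1
Product of signs = 1

1


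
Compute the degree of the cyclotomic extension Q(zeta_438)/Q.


The degree equals Euler's totient phi(438).
438 = 2 * 3 * 73
phi(438) = 144

144


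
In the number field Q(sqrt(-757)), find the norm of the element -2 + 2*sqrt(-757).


N(a + b*sqrt(d)) = a^2 - d*b^2
= (-2)^2 - (-757)*(2)^2
= 4 + 3028
= 3032

3032


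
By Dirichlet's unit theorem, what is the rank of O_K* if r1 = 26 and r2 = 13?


By Dirichlet's unit theorem:
rank = r1 + r2 - 1
= 26 + 13 - 1
= 38

38


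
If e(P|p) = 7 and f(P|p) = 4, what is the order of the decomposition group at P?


|D_P| = e * f
= 7 * 4
= 28

28


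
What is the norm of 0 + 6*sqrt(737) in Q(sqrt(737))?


N(a + b*sqrt(d)) = a^2 - d*b^2
= (0)^2 - (737)*(6)^2
= 0 - 26532
= -26532

-26532


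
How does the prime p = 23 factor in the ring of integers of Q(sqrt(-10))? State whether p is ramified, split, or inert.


K = Q(sqrt(-10)). Since d mod 4 = 2, disc(K) = -40.
Check p | disc: -40 mod 23 = 6.
p does not divide disc. Compute Legendre symbol (d/p):
13^((23-1)/2) mod 23 = 1
(d/p) = 1, so p splits: (p) = P*P' with e=1, f=1, g=2.
Therefore p is split.

split


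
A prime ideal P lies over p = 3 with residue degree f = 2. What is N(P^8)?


N(P^a) = p^(a*f)
= 3^(8*2)
= 3^16
= 43046721

43046721


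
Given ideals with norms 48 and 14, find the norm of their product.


N(IJ) = N(I) * N(J)
= 48 * 14
= 672

672


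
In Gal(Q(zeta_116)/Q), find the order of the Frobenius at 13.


The Frobenius at p in Gal(Q(zeta_n)/Q) = (Z/nZ)* is the class of p, so its order is ord_116(13), the smallest k >= 1 with 13^k = 1 mod 116.
n = 116 = 2^2 * 29, phi(116) = 56; the order divides phi(n).
Divisors of 56: 1, 2, 4, 7, 8, 14, 28, 56
Repeated squaring mod 116: 13^1 = 13, 13^2 = 53, 13^4 = 25, 13^8 = 45, 13^16 = 53, 13^32 = 25
Test divisors in increasing order:
  k=1: 13^1 = 13 mod 116
  k=2: 13^2 = 53 mod 116
  k=4: 13^4 = 25 mod 116
  k=7: 13^7 = 25 * 53 * 13 = 57 mod 116
  k=8: 13^8 = 45 mod 116
  k=14: 13^14 = 45 * 25 * 53 = 1 mod 116  <- first divisor giving 1
Order = 14

14


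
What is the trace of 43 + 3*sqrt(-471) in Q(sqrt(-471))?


Tr(a + b*sqrt(d)) = (a + b*sqrt(d)) + (a - b*sqrt(d)) = 2a
= 2 * (43)
= 86

86


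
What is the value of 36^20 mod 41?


p = 41 is prime and the exponent is (p-1)/2 = 20, so by Euler's criterion 36^20 = (36/41) = +1 or -1 mod 41.
Compute by square-and-multiply:
  20 = 16 + 4 (binary 10100)
  Repeated squaring mod 41: 36^1 = 36, 36^2 = 25, 36^4 = 10, 36^8 = 18, 36^16 = 37
  36^20 = 36^16 * 36^4 = 37 * 10 mod 41
    37 * 10 = 370 = 1 mod 41
  36^20 = 1 mod 41
Result 1: 36 is a quadratic residue mod 41.
36^20 mod 41 = 1

1


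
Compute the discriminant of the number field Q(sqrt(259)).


For K = Q(sqrt(d)) with d squarefree: disc(K) = d if d = 1 mod 4, and disc(K) = 4d if d = 2 or 3 mod 4.
Here d = 259, and d mod 4 = 3.
d = 3 mod 4, not 1 (O_K = Z[sqrt(d)]), so disc(K) = 4d = 4 * (259) = 1036

1036


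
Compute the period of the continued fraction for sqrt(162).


Run the CF algorithm for sqrt(162).
a_0 = floor(sqrt(162)) = 12; set m_0=0, q_0=1.
Recurrence: m' = q*a - m,  q' = (d - m'^2)/q,  a' = floor((a_0 + m')/q').
  step 1: m=12, q=18, a=1
  step 2: m=6, q=7, a=2
  step 3: m=8, q=14, a=1
  step 4: m=6, q=9, a=2
  step 5: m=12, q=2, a=12
  step 6: m=12, q=9, a=2
  step 7: m=6, q=14, a=1
  step 8: m=8, q=7, a=2
  step 9: m=6, q=18, a=1
  step 10: m=12, q=1, a=24
a_10 = 2*a_0 = 24, so the period closes here.
sqrt(162) = [12; 1, 2, 1, 2, 12, 2, 1, 2, 1, 24]
Period length = 10

10


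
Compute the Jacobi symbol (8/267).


Compute (8/267) via quadratic reciprocity:
  pull out 2: (2/267) = -1  (since 267 mod 8 = 3)
  pull out 2: (2/267) = -1  (since 267 mod 8 = 3)
  pull out 2: (2/267) = -1  (since 267 mod 8 = 3)
  (1/267) = 1
Product of signs = -1

-1


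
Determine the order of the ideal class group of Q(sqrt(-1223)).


K = Q(sqrt(-1223)). d mod 4 = 1, so D = disc(K) = d = -1223
h(K) equals the number of primitive reduced positive-definite forms (a, b, c) = a*x^2 + b*x*y + c*y^2 with b^2 - 4ac = D,
where reduced means |b| <= a <= c, with b >= 0 whenever |b| = a or a = c, and primitive means gcd(a, b, c) = 1.
Reduced forces 3a^2 <= |D| = 1223, so 1 <= a <= 20; b must have the parity of D, and c = (b^2 - D)/(4a) must be an integer >= a.
Enumerate a = 1..20, b in [-a, a]:
  a=1: (1, 1, 306)  [1]
  a=2: (2, -1, 153), (2, 1, 153)  [2]
  a=3: (3, -1, 102), (3, 1, 102)  [2]
  a=4: (4, -3, 77), (4, 3, 77)  [2]
  a=5: none
  a=6: (6, -5, 52), (6, -1, 51), (6, 1, 51), (6, 5, 52)  [4]
  a=7: (7, -3, 44), (7, 3, 44)  [2]
  a=8: (8, -5, 39), (8, 5, 39)  [2]
  a=9: (9, -1, 34), (9, 1, 34)  [2]
  a=10: none
  a=11: (11, -3, 28), (11, 3, 28)  [2]
  a=12: (12, -11, 28), (12, -5, 26), (12, 5, 26), (12, 11, 28)  [4]
  a=13: (13, -5, 24), (13, 5, 24)  [2]
  a=14: (14, -11, 24), (14, -3, 22), (14, 3, 22), (14, 11, 24)  [4]
  a=15: none
  a=16: (16, -11, 21), (16, 11, 21)  [2]
  a=17: (17, -1, 18), (17, 1, 18)  [2]
  a=18: (18, -17, 21), (18, 17, 21)  [2]
  a=19..20: none
Total reduced forms: 1 + 2 + 2 + 2 + 4 + 2 + 2 + 2 + 2 + 4 + 2 + 4 + 2 + 2 + 2 = 35
h = 35

35
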